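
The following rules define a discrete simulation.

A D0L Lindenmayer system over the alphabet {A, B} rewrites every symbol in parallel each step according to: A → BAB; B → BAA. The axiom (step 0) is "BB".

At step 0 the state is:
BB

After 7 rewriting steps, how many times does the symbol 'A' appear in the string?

step 0: BB
step 1: BAABAA
step 2: BAABABBABBAABABBAB
step 3: BAABABBABBAABABBAABAABABBAABAABABBABBAABABBAABAABABBAA
step 4: BAABABBABBAABABBAABAABABBAABAABABBABBAABABBAABAABABBABBAAB…BBAABAABABBABBAABABBAABAABABBABBAABABBABBAABABBAABAABABBAB  (len 162)
step 5: BAABABBABBAABABBAABAABABBAABAABABBABBAABABBAABAABABBABBAAB…BBAABAABABBABBAABABBAABAABABBABBAABABBABBAABABBAABAABABBAA  (len 486)
step 6: BAABABBABBAABABBAABAABABBAABAABABBABBAABABBAABAABABBABBAAB…BBAABAABABBABBAABABBAABAABABBABBAABABBABBAABABBAABAABABBAB  (len 1458)
step 7: BAABABBABBAABABBAABAABABBAABAABABBABBAABABBAABAABABBABBAAB…BBAABAABABBABBAABABBAABAABABBABBAABABBABBAABABBAABAABABBAA  (len 4374)

2188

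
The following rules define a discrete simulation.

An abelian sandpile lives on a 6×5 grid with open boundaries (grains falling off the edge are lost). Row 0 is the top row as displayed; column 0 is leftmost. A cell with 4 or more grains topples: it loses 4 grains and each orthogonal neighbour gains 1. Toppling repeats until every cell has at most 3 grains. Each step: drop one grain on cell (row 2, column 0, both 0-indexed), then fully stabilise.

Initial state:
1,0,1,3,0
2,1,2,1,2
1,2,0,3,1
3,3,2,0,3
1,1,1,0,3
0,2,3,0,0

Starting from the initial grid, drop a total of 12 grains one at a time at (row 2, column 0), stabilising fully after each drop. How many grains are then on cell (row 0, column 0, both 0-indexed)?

gen 0: 1,0,1,3,0
2,1,2,1,2
1,2,0,3,1
3,3,2,0,3
1,1,1,0,3
0,2,3,0,0
gen 1: 1,0,1,3,0
2,1,2,1,2
2,2,0,3,1
3,3,2,0,3
1,1,1,0,3
0,2,3,0,0
gen 2: 1,0,1,3,0
2,1,2,1,2
3,2,0,3,1
3,3,2,0,3
1,1,1,0,3
0,2,3,0,0
gen 3: 1,0,1,3,0
3,2,2,1,2
2,0,1,3,1
1,1,3,0,3
2,2,1,0,3
0,2,3,0,0
gen 4: 1,0,1,3,0
3,2,2,1,2
3,0,1,3,1
1,1,3,0,3
2,2,1,0,3
0,2,3,0,0
gen 5: 2,0,1,3,0
0,3,2,1,2
1,1,1,3,1
2,1,3,0,3
2,2,1,0,3
0,2,3,0,0
gen 6: 2,0,1,3,0
0,3,2,1,2
2,1,1,3,1
2,1,3,0,3
2,2,1,0,3
0,2,3,0,0
gen 7: 2,0,1,3,0
0,3,2,1,2
3,1,1,3,1
2,1,3,0,3
2,2,1,0,3
0,2,3,0,0
gen 8: 2,0,1,3,0
1,3,2,1,2
0,2,1,3,1
3,1,3,0,3
2,2,1,0,3
0,2,3,0,0
gen 9: 2,0,1,3,0
1,3,2,1,2
1,2,1,3,1
3,1,3,0,3
2,2,1,0,3
0,2,3,0,0
gen 10: 2,0,1,3,0
1,3,2,1,2
2,2,1,3,1
3,1,3,0,3
2,2,1,0,3
0,2,3,0,0
gen 11: 2,0,1,3,0
1,3,2,1,2
3,2,1,3,1
3,1,3,0,3
2,2,1,0,3
0,2,3,0,0
gen 12: 2,0,1,3,0
2,3,2,1,2
1,3,1,3,1
0,2,3,0,3
3,2,1,0,3
0,2,3,0,0

2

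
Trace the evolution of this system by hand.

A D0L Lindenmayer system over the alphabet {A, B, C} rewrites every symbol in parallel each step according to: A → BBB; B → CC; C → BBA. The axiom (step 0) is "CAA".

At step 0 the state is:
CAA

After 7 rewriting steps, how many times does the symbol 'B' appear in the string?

step 0: CAA
step 1: BBABBBBBB
step 2: CCCCBBBCCCCCCCCCCCC
step 3: BBABBABBABBACCCCCCBBABBABBABBABBABBABBABBABBABBABBABBA
step 4: CCCCBBBCCCCBBBCCCCBBBCCCCBBBBBABBABBABBABBABBACCCCBBBCCCCB…BBCCCCBBBCCCCBBBCCCCBBBCCCCBBBCCCCBBBCCCCBBBCCCCBBBCCCCBBB  (len 130)
step 5: BBABBABBABBACCCCCCBBABBABBABBACCCCCCBBABBABBABBACCCCCCBBAB…CCCCBBABBABBABBACCCCCCBBABBABBABBACCCCCCBBABBABBABBACCCCCC  (len 330)
step 6: CCCCBBBCCCCBBBCCCCBBBCCCCBBBBBABBABBABBABBABBACCCCBBBCCCCB…BBABBABBABBACCCCBBBCCCCBBBCCCCBBBCCCCBBBBBABBABBABBABBABBA  (len 844)
step 7: BBABBABBABBACCCCCCBBABBABBABBACCCCCCBBABBABBABBACCCCCCBBAB…ABBABBABBACCCCCCCCCCBBBCCCCBBBCCCCBBBCCCCBBBCCCCBBBCCCCBBB  (len 2100)

944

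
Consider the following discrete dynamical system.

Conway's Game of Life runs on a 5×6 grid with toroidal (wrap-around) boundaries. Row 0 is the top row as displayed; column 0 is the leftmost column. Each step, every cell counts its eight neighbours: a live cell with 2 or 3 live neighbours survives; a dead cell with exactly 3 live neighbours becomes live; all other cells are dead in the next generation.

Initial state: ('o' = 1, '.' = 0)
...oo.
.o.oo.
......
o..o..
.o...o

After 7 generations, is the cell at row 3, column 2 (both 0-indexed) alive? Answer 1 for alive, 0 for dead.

gen 0: ...oo.
.o.oo.
......
o..o..
.o...o
gen 1: o..o.o
..ooo.
..ooo.
o.....
o.oo.o
gen 2: o.....
.o....
.oo.oo
o.....
..oo..
gen 3: .oo...
.oo..o
.oo..o
o...oo
.o....
gen 4: ......
...o..
..oo..
..o.oo
.oo..o
gen 5: ..o...
..oo..
..o...
o...oo
oooooo
gen 6: o....o
.ooo..
.oo.oo
......
..o...
gen 7: o..o..
...o..
oo..o.
.ooo..
......

1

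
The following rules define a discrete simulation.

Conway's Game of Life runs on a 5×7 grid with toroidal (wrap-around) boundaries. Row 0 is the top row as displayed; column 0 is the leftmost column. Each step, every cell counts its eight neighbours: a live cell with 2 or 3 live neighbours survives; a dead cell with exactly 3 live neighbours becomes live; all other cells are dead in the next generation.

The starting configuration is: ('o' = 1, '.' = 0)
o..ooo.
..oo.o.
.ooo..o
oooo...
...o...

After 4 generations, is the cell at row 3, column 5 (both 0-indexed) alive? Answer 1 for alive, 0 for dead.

1

gen 0: o..ooo.
..oo.o.
.ooo..o
oooo...
...o...
gen 1: .....oo
o....o.
......o
o...o..
o.....o
gen 2: .....o.
o....o.
o....oo
o....o.
o......
gen 3: .......
o...oo.
oo..oo.
oo...o.
.......
gen 4: .......
oo..oo.
.......
oo..oo.
.......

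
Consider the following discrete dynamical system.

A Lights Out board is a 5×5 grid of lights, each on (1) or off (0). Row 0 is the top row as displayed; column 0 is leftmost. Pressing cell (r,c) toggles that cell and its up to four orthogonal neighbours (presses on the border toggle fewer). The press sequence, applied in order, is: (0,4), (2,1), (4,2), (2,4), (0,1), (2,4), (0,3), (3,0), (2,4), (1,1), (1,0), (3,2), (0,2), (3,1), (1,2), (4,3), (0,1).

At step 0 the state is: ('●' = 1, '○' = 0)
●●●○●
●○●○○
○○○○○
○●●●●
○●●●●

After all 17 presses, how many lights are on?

gen 0: ●●●○●
●○●○○
○○○○○
○●●●●
○●●●●
gen 1: ●●●●○
●○●○●
○○○○○
○●●●●
○●●●●
gen 2: ●●●●○
●●●○●
●●●○○
○○●●●
○●●●●
gen 3: ●●●●○
●●●○●
●●●○○
○○○●●
○○○○●
gen 4: ●●●●○
●●●○○
●●●●●
○○○●○
○○○○●
gen 5: ○○○●○
●○●○○
●●●●●
○○○●○
○○○○●
gen 6: ○○○●○
●○●○●
●●●○○
○○○●●
○○○○●
gen 7: ○○●○●
●○●●●
●●●○○
○○○●●
○○○○●
gen 8: ○○●○●
●○●●●
○●●○○
●●○●●
●○○○●
gen 9: ○○●○●
●○●●○
○●●●●
●●○●○
●○○○●
gen 10: ○●●○●
○●○●○
○○●●●
●●○●○
●○○○●
gen 11: ●●●○●
●○○●○
●○●●●
●●○●○
●○○○●
gen 12: ●●●○●
●○○●○
●○○●●
●○●○○
●○●○●
gen 13: ●○○●●
●○●●○
●○○●●
●○●○○
●○●○●
gen 14: ●○○●●
●○●●○
●●○●●
○●○○○
●●●○●
gen 15: ●○●●●
●●○○○
●●●●●
○●○○○
●●●○●
gen 16: ●○●●●
●●○○○
●●●●●
○●○●○
●●○●○
gen 17: ○●○●●
●○○○○
●●●●●
○●○●○
●●○●○

14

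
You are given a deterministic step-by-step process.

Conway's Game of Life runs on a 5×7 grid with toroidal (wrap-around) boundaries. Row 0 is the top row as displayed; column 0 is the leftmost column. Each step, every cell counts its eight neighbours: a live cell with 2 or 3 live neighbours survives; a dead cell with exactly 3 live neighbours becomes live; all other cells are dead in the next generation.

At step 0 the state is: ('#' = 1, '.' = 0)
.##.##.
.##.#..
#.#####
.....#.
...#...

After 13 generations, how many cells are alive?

10

step 0: .##.##.
.##.#..
#.#####
.....#.
...#...
step 1: .#..##.
.......
#.#...#
..#..#.
..##.#.
step 2: ..####.
##...##
.#....#
..#.##.
.###.##
step 3: .......
.#.#...
.##.#..
....#..
.#....#
step 4: #.#....
.#.#...
.##.#..
####.#.
.......
step 5: .##....
#..#...
....#..
#..##..
#..#..#
step 6: .###..#
.###...
....#..
#..####
#..##.#
step 7: .....##
##..#..
##....#
#......
.......
step 8: #....##
.#.....
......#
##....#
......#
step 9: #....##
.....#.
.#....#
.....##
.#.....
step 10: #....##
.....#.
#.....#
.....##
.......
step 11: .....##
.....#.
#......
#....##
#......
step 12: .....##
.....#.
#....#.
##.....
#......
step 13: .....##
....##.
##.....
##.....
##.....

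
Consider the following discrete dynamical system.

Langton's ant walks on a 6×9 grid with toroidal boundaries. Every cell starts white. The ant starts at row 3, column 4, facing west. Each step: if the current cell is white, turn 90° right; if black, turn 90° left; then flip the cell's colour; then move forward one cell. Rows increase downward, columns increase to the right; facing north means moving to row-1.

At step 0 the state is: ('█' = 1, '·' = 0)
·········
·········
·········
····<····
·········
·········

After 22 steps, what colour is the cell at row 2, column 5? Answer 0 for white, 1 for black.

[0] ·········
·········
·········
····<····
·········
·········
[1] ·········
·········
····^····
····█····
·········
·········
[2] ·········
·········
····█>···
····█····
·········
·········
[3] ·········
·········
····██···
····█v···
·········
·········
[4] ·········
·········
····██···
····<█···
·········
·········
[5] ·········
·········
····██···
·····█···
····v····
·········
[6] ·········
·········
····██···
·····█···
···<█····
·········
[7] ·········
·········
····██···
···^·█···
···██····
·········
[8] ·········
·········
····██···
···█>█···
···██····
·········
[9] ·········
·········
····██···
···███···
···█v····
·········
[10] ·········
·········
····██···
···███···
···█·>···
·········
[11] ·········
·········
····██···
···███···
···█·█···
·····v···
[12] ·········
·········
····██···
···███···
···█·█···
····<█···
[13] ·········
·········
····██···
···███···
···█^█···
····██···
[14] ·········
·········
····██···
···███···
···██>···
····██···
[15] ·········
·········
····██···
···██^···
···██····
····██···
[16] ·········
·········
····██···
···█<····
···██····
····██···
[17] ·········
·········
····██···
···█·····
···█v····
····██···
[18] ·········
·········
····██···
···█·····
···█·>···
····██···
[19] ·········
·········
····██···
···█·····
···█·█···
····█v···
[20] ·········
·········
····██···
···█·····
···█·█···
····█·>··
[21] ······v··
·········
····██···
···█·····
···█·█···
····█·█··
[22] ·····<█··
·········
····██···
···█·····
···█·█···
····█·█··

1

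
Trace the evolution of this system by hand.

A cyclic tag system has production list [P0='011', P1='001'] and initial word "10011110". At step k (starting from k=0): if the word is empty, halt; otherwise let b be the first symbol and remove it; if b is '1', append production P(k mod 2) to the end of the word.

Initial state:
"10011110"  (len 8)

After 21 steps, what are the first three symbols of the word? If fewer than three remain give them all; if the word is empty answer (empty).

[0] "10011110"  (len 8)
[1] "0011110011"  (len 10)
[2] "011110011"  (len 9)
[3] "11110011"  (len 8)
[4] "1110011001"  (len 10)
[5] "110011001011"  (len 12)
[6] "10011001011001"  (len 14)
[7] "0011001011001011"  (len 16)
[8] "011001011001011"  (len 15)
[9] "11001011001011"  (len 14)
[10] "1001011001011001"  (len 16)
[11] "001011001011001011"  (len 18)
[12] "01011001011001011"  (len 17)
[13] "1011001011001011"  (len 16)
[14] "011001011001011001"  (len 18)
[15] "11001011001011001"  (len 17)
[16] "1001011001011001001"  (len 19)
[17] "001011001011001001011"  (len 21)
[18] "01011001011001001011"  (len 20)
[19] "1011001011001001011"  (len 19)
[20] "011001011001001011001"  (len 21)
[21] "11001011001001011001"  (len 20)

110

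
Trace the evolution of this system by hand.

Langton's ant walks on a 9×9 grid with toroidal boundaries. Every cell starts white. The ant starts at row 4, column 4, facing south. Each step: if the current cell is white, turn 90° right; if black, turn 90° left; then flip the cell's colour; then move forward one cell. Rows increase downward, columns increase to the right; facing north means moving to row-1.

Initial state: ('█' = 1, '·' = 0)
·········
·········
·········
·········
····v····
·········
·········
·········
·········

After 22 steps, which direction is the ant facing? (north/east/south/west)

south

[0] ·········
·········
·········
·········
····v····
·········
·········
·········
·········
[1] ·········
·········
·········
·········
···<█····
·········
·········
·········
·········
[2] ·········
·········
·········
···^·····
···██····
·········
·········
·········
·········
[3] ·········
·········
·········
···█>····
···██····
·········
·········
·········
·········
[4] ·········
·········
·········
···██····
···█v····
·········
·········
·········
·········
[5] ·········
·········
·········
···██····
···█·>···
·········
·········
·········
·········
[6] ·········
·········
·········
···██····
···█·█···
·····v···
·········
·········
·········
[7] ·········
·········
·········
···██····
···█·█···
····<█···
·········
·········
·········
[8] ·········
·········
·········
···██····
···█^█···
····██···
·········
·········
·········
[9] ·········
·········
·········
···██····
···██>···
····██···
·········
·········
·········
[10] ·········
·········
·········
···██^···
···██····
····██···
·········
·········
·········
[11] ·········
·········
·········
···███>··
···██····
····██···
·········
·········
·········
[12] ·········
·········
·········
···████··
···██·v··
····██···
·········
·········
·········
[13] ·········
·········
·········
···████··
···██<█··
····██···
·········
·········
·········
[14] ·········
·········
·········
···██^█··
···████··
····██···
·········
·········
·········
[15] ·········
·········
·········
···█<·█··
···████··
····██···
·········
·········
·········
[16] ·········
·········
·········
···█··█··
···█v██··
····██···
·········
·········
·········
[17] ·········
·········
·········
···█··█··
···█·>█··
····██···
·········
·········
·········
[18] ·········
·········
·········
···█·^█··
···█··█··
····██···
·········
·········
·········
[19] ·········
·········
·········
···█·█>··
···█··█··
····██···
·········
·········
·········
[20] ·········
·········
······^··
···█·█···
···█··█··
····██···
·········
·········
·········
[21] ·········
·········
······█>·
···█·█···
···█··█··
····██···
·········
·········
·········
[22] ·········
·········
······██·
···█·█·v·
···█··█··
····██···
·········
·········
·········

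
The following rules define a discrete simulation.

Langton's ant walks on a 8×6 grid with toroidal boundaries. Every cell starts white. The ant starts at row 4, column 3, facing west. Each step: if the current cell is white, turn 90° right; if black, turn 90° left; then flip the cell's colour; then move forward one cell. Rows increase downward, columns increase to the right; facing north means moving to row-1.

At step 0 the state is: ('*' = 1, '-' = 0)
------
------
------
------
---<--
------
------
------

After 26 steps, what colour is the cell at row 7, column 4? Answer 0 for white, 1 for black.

step 0: ------
------
------
------
---<--
------
------
------
step 1: ------
------
------
---^--
---*--
------
------
------
step 2: ------
------
------
---*>-
---*--
------
------
------
step 3: ------
------
------
---**-
---*v-
------
------
------
step 4: ------
------
------
---**-
---<*-
------
------
------
step 5: ------
------
------
---**-
----*-
---v--
------
------
step 6: ------
------
------
---**-
----*-
--<*--
------
------
step 7: ------
------
------
---**-
--^-*-
--**--
------
------
step 8: ------
------
------
---**-
--*>*-
--**--
------
------
step 9: ------
------
------
---**-
--***-
--*v--
------
------
step 10: ------
------
------
---**-
--***-
--*->-
------
------
step 11: ------
------
------
---**-
--***-
--*-*-
----v-
------
step 12: ------
------
------
---**-
--***-
--*-*-
---<*-
------
step 13: ------
------
------
---**-
--***-
--*^*-
---**-
------
step 14: ------
------
------
---**-
--***-
--**>-
---**-
------
step 15: ------
------
------
---**-
--**^-
--**--
---**-
------
step 16: ------
------
------
---**-
--*<--
--**--
---**-
------
step 17: ------
------
------
---**-
--*---
--*v--
---**-
------
step 18: ------
------
------
---**-
--*---
--*->-
---**-
------
step 19: ------
------
------
---**-
--*---
--*-*-
---*v-
------
step 20: ------
------
------
---**-
--*---
--*-*-
---*->
------
step 21: ------
------
------
---**-
--*---
--*-*-
---*-*
-----v
step 22: ------
------
------
---**-
--*---
--*-*-
---*-*
----<*
step 23: ------
------
------
---**-
--*---
--*-*-
---*^*
----**
step 24: ------
------
------
---**-
--*---
--*-*-
---**>
----**
step 25: ------
------
------
---**-
--*---
--*-*^
---**-
----**
step 26: ------
------
------
---**-
--*---
>-*-**
---**-
----**

1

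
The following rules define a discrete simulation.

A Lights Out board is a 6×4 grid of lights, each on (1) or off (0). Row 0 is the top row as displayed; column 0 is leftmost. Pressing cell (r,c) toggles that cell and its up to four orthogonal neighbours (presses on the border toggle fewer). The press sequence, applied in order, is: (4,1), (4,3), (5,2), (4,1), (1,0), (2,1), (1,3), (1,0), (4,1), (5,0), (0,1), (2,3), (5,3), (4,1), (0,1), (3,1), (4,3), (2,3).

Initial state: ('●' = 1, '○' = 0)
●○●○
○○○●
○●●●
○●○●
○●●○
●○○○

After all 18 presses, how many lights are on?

gen 0: ●○●○
○○○●
○●●●
○●○●
○●●○
●○○○
gen 1: ●○●○
○○○●
○●●●
○○○●
●○○○
●●○○
gen 2: ●○●○
○○○●
○●●●
○○○○
●○●●
●●○●
gen 3: ●○●○
○○○●
○●●●
○○○○
●○○●
●○●○
gen 4: ●○●○
○○○●
○●●●
○●○○
○●●●
●●●○
gen 5: ○○●○
●●○●
●●●●
○●○○
○●●●
●●●○
gen 6: ○○●○
●○○●
○○○●
○○○○
○●●●
●●●○
gen 7: ○○●●
●○●○
○○○○
○○○○
○●●●
●●●○
gen 8: ●○●●
○●●○
●○○○
○○○○
○●●●
●●●○
gen 9: ●○●●
○●●○
●○○○
○●○○
●○○●
●○●○
gen 10: ●○●●
○●●○
●○○○
○●○○
○○○●
○●●○
gen 11: ○●○●
○○●○
●○○○
○●○○
○○○●
○●●○
gen 12: ○●○●
○○●●
●○●●
○●○●
○○○●
○●●○
gen 13: ○●○●
○○●●
●○●●
○●○●
○○○○
○●○●
gen 14: ○●○●
○○●●
●○●●
○○○●
●●●○
○○○●
gen 15: ●○●●
○●●●
●○●●
○○○●
●●●○
○○○●
gen 16: ●○●●
○●●●
●●●●
●●●●
●○●○
○○○●
gen 17: ●○●●
○●●●
●●●●
●●●○
●○○●
○○○○
gen 18: ●○●●
○●●○
●●○○
●●●●
●○○●
○○○○

13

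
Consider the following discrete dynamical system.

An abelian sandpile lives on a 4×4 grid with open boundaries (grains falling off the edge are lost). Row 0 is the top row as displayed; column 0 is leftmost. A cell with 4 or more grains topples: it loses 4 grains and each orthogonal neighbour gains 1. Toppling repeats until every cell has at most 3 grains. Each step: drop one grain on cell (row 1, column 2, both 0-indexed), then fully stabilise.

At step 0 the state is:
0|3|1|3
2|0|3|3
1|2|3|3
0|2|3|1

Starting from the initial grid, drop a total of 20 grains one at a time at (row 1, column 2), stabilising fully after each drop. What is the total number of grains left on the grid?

27

0) 0|3|1|3
2|0|3|3
1|2|3|3
0|2|3|1
1) 0|3|3|0
2|1|2|2
1|3|2|1
0|3|0|3
2) 0|3|3|0
2|1|3|2
1|3|2|1
0|3|0|3
3) 1|0|1|1
2|3|1|3
1|3|3|1
0|3|0|3
4) 1|0|1|1
2|3|2|3
1|3|3|1
0|3|0|3
5) 1|0|1|1
2|3|3|3
1|3|3|1
0|3|0|3
6) 1|1|2|2
3|1|3|0
2|2|1|3
1|0|2|3
7) 1|1|3|2
3|2|0|1
2|2|2|3
1|0|2|3
8) 1|1|3|2
3|2|1|1
2|2|2|3
1|0|2|3
9) 1|1|3|2
3|2|2|1
2|2|2|3
1|0|2|3
10) 1|1|3|2
3|2|3|1
2|2|2|3
1|0|2|3
11) 1|2|0|3
3|3|1|2
2|2|3|3
1|0|2|3
12) 1|2|0|3
3|3|2|2
2|2|3|3
1|0|2|3
13) 1|2|0|3
3|3|3|2
2|2|3|3
1|0|2|3
14) 2|3|2|0
1|2|3|1
0|1|3|2
2|2|0|1
15) 2|3|3|0
1|3|1|2
0|2|0|3
2|2|1|1
16) 2|3|3|0
1|3|2|2
0|2|0|3
2|2|1|1
17) 2|3|3|0
1|3|3|2
0|2|0|3
2|2|1|1
18) 3|1|1|1
2|1|2|3
0|3|1|3
2|2|1|1
19) 3|1|1|1
2|1|3|3
0|3|1|3
2|2|1|1
20) 3|1|2|2
2|2|1|1
0|3|3|0
2|2|1|2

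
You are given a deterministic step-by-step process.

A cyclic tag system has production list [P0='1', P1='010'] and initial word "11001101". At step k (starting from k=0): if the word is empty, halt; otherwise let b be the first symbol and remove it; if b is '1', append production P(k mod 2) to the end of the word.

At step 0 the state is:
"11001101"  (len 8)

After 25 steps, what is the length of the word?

10

0) "11001101"  (len 8)
1) "10011011"  (len 8)
2) "0011011010"  (len 10)
3) "011011010"  (len 9)
4) "11011010"  (len 8)
5) "10110101"  (len 8)
6) "0110101010"  (len 10)
7) "110101010"  (len 9)
8) "10101010010"  (len 11)
9) "01010100101"  (len 11)
10) "1010100101"  (len 10)
11) "0101001011"  (len 10)
12) "101001011"  (len 9)
13) "010010111"  (len 9)
14) "10010111"  (len 8)
15) "00101111"  (len 8)
16) "0101111"  (len 7)
17) "101111"  (len 6)
18) "01111010"  (len 8)
19) "1111010"  (len 7)
20) "111010010"  (len 9)
21) "110100101"  (len 9)
22) "10100101010"  (len 11)
23) "01001010101"  (len 11)
24) "1001010101"  (len 10)
25) "0010101011"  (len 10)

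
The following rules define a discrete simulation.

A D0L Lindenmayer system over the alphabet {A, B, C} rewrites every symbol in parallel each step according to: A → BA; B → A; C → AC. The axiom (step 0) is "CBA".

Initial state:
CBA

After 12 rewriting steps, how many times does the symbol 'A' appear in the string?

k=0  CBA
k=1  ACABA
k=2  BAACBAABA
k=3  ABABAACABABAABA
k=4  BAABAABABAACBAABAABABAABA
k=5  ABABAABABAABAABABAACABABAABABAABAABABAABA
k=6  BAABAABABAABAABABAABABAABAABABAACBAABAABABAABAABABAABABAABAABABAABA
k=7  ABABAABABAABAABABAABABAABAABABAABAABABAABABAABAABABAACABABAABABAABAABABAABABAABAABABAABAABABAABABAABAABABAABA
k=8  BAABAABABAABAABABAABABAABAABABAABAABABAABABAABAABABAABABAA…ABAABABAABABAABAABABAABABAABAABABAABAABABAABABAABAABABAABA  (len 177)
k=9  ABABAABABAABAABABAABABAABAABABAABAABABAABABAABAABABAABABAA…ABAABABAABABAABAABABAABABAABAABABAABAABABAABABAABAABABAABA  (len 287)
k=10  BAABAABABAABAABABAABABAABAABABAABAABABAABABAABAABABAABABAA…ABAABABAABABAABAABABAABABAABAABABAABAABABAABABAABAABABAABA  (len 465)
k=11  ABABAABABAABAABABAABABAABAABABAABAABABAABABAABAABABAABABAA…ABAABABAABABAABAABABAABABAABAABABAABAABABAABABAABAABABAABA  (len 753)
k=12  BAABAABABAABAABABAABABAABAABABAABAABABAABABAABAABABAABABAA…ABAABABAABABAABAABABAABABAABAABABAABAABABAABABAABAABABAABA  (len 1219)

753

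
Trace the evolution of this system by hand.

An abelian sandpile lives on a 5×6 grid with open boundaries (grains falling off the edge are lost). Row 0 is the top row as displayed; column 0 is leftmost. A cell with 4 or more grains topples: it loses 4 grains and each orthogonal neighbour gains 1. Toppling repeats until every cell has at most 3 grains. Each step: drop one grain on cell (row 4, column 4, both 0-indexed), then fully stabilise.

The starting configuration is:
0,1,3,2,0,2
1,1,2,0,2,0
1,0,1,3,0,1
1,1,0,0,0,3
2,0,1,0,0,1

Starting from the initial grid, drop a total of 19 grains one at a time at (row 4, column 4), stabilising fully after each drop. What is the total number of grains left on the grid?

[0] 0,1,3,2,0,2
1,1,2,0,2,0
1,0,1,3,0,1
1,1,0,0,0,3
2,0,1,0,0,1
[1] 0,1,3,2,0,2
1,1,2,0,2,0
1,0,1,3,0,1
1,1,0,0,0,3
2,0,1,0,1,1
[2] 0,1,3,2,0,2
1,1,2,0,2,0
1,0,1,3,0,1
1,1,0,0,0,3
2,0,1,0,2,1
[3] 0,1,3,2,0,2
1,1,2,0,2,0
1,0,1,3,0,1
1,1,0,0,0,3
2,0,1,0,3,1
[4] 0,1,3,2,0,2
1,1,2,0,2,0
1,0,1,3,0,1
1,1,0,0,1,3
2,0,1,1,0,2
[5] 0,1,3,2,0,2
1,1,2,0,2,0
1,0,1,3,0,1
1,1,0,0,1,3
2,0,1,1,1,2
[6] 0,1,3,2,0,2
1,1,2,0,2,0
1,0,1,3,0,1
1,1,0,0,1,3
2,0,1,1,2,2
[7] 0,1,3,2,0,2
1,1,2,0,2,0
1,0,1,3,0,1
1,1,0,0,1,3
2,0,1,1,3,2
[8] 0,1,3,2,0,2
1,1,2,0,2,0
1,0,1,3,0,1
1,1,0,0,2,3
2,0,1,2,0,3
[9] 0,1,3,2,0,2
1,1,2,0,2,0
1,0,1,3,0,1
1,1,0,0,2,3
2,0,1,2,1,3
[10] 0,1,3,2,0,2
1,1,2,0,2,0
1,0,1,3,0,1
1,1,0,0,2,3
2,0,1,2,2,3
[11] 0,1,3,2,0,2
1,1,2,0,2,0
1,0,1,3,0,1
1,1,0,0,2,3
2,0,1,2,3,3
[12] 0,1,3,2,0,2
1,1,2,0,2,0
1,0,1,3,1,2
1,1,0,1,0,1
2,0,1,3,2,1
[13] 0,1,3,2,0,2
1,1,2,0,2,0
1,0,1,3,1,2
1,1,0,1,0,1
2,0,1,3,3,1
[14] 0,1,3,2,0,2
1,1,2,0,2,0
1,0,1,3,1,2
1,1,0,2,1,1
2,0,2,0,1,2
[15] 0,1,3,2,0,2
1,1,2,0,2,0
1,0,1,3,1,2
1,1,0,2,1,1
2,0,2,0,2,2
[16] 0,1,3,2,0,2
1,1,2,0,2,0
1,0,1,3,1,2
1,1,0,2,1,1
2,0,2,0,3,2
[17] 0,1,3,2,0,2
1,1,2,0,2,0
1,0,1,3,1,2
1,1,0,2,2,1
2,0,2,1,0,3
[18] 0,1,3,2,0,2
1,1,2,0,2,0
1,0,1,3,1,2
1,1,0,2,2,1
2,0,2,1,1,3
[19] 0,1,3,2,0,2
1,1,2,0,2,0
1,0,1,3,1,2
1,1,0,2,2,1
2,0,2,1,2,3

39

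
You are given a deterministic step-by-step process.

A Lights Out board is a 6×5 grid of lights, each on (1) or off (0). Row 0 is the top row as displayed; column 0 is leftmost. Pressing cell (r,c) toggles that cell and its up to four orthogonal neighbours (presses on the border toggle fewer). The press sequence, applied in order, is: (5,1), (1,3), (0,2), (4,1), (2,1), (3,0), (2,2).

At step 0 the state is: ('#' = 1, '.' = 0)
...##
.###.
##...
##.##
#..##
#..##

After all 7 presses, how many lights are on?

k=0  ...##
.###.
##...
##.##
#..##
#..##
k=1  ...##
.###.
##...
##.##
##.##
.####
k=2  ....#
.#..#
##.#.
##.##
##.##
.####
k=3  .####
.##.#
##.#.
##.##
##.##
.####
k=4  .####
.##.#
##.#.
#..##
..###
..###
k=5  .####
..#.#
..##.
##.##
..###
..###
k=6  .####
..#.#
#.##.
...##
#.###
..###
k=7  .####
....#
##...
..###
#.###
..###

17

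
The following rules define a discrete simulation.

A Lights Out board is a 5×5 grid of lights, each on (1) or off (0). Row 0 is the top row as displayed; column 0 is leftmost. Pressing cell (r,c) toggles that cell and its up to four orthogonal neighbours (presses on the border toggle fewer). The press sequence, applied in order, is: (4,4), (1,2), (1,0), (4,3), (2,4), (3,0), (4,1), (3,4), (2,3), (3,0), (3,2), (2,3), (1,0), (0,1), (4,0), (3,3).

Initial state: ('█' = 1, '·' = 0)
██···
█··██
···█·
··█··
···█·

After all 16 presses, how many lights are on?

7

step 0: ██···
█··██
···█·
··█··
···█·
step 1: ██···
█··██
···█·
··█·█
····█
step 2: ███··
███·█
··██·
··█·█
····█
step 3: ·██··
··█·█
█·██·
··█·█
····█
step 4: ·██··
··█·█
█·██·
··███
··██·
step 5: ·██··
··█··
█·█·█
··██·
··██·
step 6: ·██··
··█··
··█·█
████·
█·██·
step 7: ·██··
··█··
··█·█
█·██·
·█·█·
step 8: ·██··
··█··
··█··
█·█·█
·█·██
step 9: ·██··
··██·
···██
█·███
·█·██
step 10: ·██··
··██·
█··██
·████
██·██
step 11: ·██··
··██·
█·███
····█
█████
step 12: ·██··
··█··
█····
···██
█████
step 13: ███··
███··
·····
···██
█████
step 14: ·····
█·█··
·····
···██
█████
step 15: ·····
█·█··
·····
█··██
··███
step 16: ·····
█·█··
···█·
█·█··
··█·█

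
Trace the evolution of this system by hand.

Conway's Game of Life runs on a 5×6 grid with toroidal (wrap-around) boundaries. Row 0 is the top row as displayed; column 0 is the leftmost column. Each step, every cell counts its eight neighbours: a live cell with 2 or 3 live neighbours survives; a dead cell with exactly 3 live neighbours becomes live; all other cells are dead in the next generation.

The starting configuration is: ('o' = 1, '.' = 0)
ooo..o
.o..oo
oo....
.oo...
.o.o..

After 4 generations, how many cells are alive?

step 0: ooo..o
.o..oo
oo....
.oo...
.o.o..
step 1: ...o.o
....o.
.....o
......
...o..
step 2: ...o..
....oo
......
......
....o.
step 3: ...o.o
....o.
......
......
......
step 4: ....o.
....o.
......
......
......

2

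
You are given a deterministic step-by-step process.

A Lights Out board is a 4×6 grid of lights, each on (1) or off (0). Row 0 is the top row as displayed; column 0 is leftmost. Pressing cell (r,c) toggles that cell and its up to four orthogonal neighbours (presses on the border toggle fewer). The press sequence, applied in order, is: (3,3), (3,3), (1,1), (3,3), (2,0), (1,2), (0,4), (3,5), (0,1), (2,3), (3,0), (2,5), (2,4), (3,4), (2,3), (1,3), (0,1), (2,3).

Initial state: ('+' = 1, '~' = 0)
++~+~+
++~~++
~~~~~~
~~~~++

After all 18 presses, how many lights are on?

13

k=0  ++~+~+
++~~++
~~~~~~
~~~~++
k=1  ++~+~+
++~~++
~~~+~~
~~++~+
k=2  ++~+~+
++~~++
~~~~~~
~~~~++
k=3  +~~+~+
~~+~++
~+~~~~
~~~~++
k=4  +~~+~+
~~+~++
~+~+~~
~~++~+
k=5  +~~+~+
+~+~++
+~~+~~
+~++~+
k=6  +~++~+
++~+++
+~++~~
+~++~+
k=7  +~+~+~
++~+~+
+~++~~
+~++~+
k=8  +~+~+~
++~+~+
+~++~+
+~+++~
k=9  ~+~~+~
+~~+~+
+~++~+
+~+++~
k=10  ~+~~+~
+~~~~+
+~~~++
+~+~+~
k=11  ~+~~+~
+~~~~+
~~~~++
~++~+~
k=12  ~+~~+~
+~~~~~
~~~~~~
~++~++
k=13  ~+~~+~
+~~~+~
~~~+++
~++~~+
k=14  ~+~~+~
+~~~+~
~~~+~+
~++++~
k=15  ~+~~+~
+~~++~
~~+~++
~++~+~
k=16  ~+~++~
+~+~~~
~~++++
~++~+~
k=17  +~+++~
+++~~~
~~++++
~++~+~
k=18  +~+++~
++++~~
~~~~~+
~++++~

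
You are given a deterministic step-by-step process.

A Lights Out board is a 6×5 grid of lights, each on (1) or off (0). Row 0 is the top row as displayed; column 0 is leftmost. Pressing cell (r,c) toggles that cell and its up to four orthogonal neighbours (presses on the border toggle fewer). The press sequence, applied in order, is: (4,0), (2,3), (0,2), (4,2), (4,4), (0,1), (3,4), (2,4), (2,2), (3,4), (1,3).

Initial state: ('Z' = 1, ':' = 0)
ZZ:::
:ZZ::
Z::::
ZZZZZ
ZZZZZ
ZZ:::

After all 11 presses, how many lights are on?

11

0) ZZ:::
:ZZ::
Z::::
ZZZZZ
ZZZZZ
ZZ:::
1) ZZ:::
:ZZ::
Z::::
:ZZZZ
::ZZZ
:Z:::
2) ZZ:::
:ZZZ:
Z:ZZZ
:ZZ:Z
::ZZZ
:Z:::
3) Z:ZZ:
:Z:Z:
Z:ZZZ
:ZZ:Z
::ZZZ
:Z:::
4) Z:ZZ:
:Z:Z:
Z:ZZZ
:Z::Z
:Z::Z
:ZZ::
5) Z:ZZ:
:Z:Z:
Z:ZZZ
:Z:::
:Z:Z:
:ZZ:Z
6) :Z:Z:
:::Z:
Z:ZZZ
:Z:::
:Z:Z:
:ZZ:Z
7) :Z:Z:
:::Z:
Z:ZZ:
:Z:ZZ
:Z:ZZ
:ZZ:Z
8) :Z:Z:
:::ZZ
Z:Z:Z
:Z:Z:
:Z:ZZ
:ZZ:Z
9) :Z:Z:
::ZZZ
ZZ:ZZ
:ZZZ:
:Z:ZZ
:ZZ:Z
10) :Z:Z:
::ZZZ
ZZ:Z:
:ZZ:Z
:Z:Z:
:ZZ:Z
11) :Z:::
:::::
ZZ:::
:ZZ:Z
:Z:Z:
:ZZ:Z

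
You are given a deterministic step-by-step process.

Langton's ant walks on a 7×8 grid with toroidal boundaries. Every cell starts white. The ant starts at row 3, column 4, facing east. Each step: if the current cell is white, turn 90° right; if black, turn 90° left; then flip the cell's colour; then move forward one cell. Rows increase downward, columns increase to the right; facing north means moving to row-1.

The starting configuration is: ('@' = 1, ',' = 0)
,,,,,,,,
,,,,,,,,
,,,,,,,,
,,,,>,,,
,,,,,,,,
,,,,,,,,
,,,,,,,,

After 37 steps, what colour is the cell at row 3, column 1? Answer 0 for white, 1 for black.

1

0) ,,,,,,,,
,,,,,,,,
,,,,,,,,
,,,,>,,,
,,,,,,,,
,,,,,,,,
,,,,,,,,
1) ,,,,,,,,
,,,,,,,,
,,,,,,,,
,,,,@,,,
,,,,v,,,
,,,,,,,,
,,,,,,,,
2) ,,,,,,,,
,,,,,,,,
,,,,,,,,
,,,,@,,,
,,,<@,,,
,,,,,,,,
,,,,,,,,
3) ,,,,,,,,
,,,,,,,,
,,,,,,,,
,,,^@,,,
,,,@@,,,
,,,,,,,,
,,,,,,,,
4) ,,,,,,,,
,,,,,,,,
,,,,,,,,
,,,@>,,,
,,,@@,,,
,,,,,,,,
,,,,,,,,
5) ,,,,,,,,
,,,,,,,,
,,,,^,,,
,,,@,,,,
,,,@@,,,
,,,,,,,,
,,,,,,,,
6) ,,,,,,,,
,,,,,,,,
,,,,@>,,
,,,@,,,,
,,,@@,,,
,,,,,,,,
,,,,,,,,
7) ,,,,,,,,
,,,,,,,,
,,,,@@,,
,,,@,v,,
,,,@@,,,
,,,,,,,,
,,,,,,,,
8) ,,,,,,,,
,,,,,,,,
,,,,@@,,
,,,@<@,,
,,,@@,,,
,,,,,,,,
,,,,,,,,
9) ,,,,,,,,
,,,,,,,,
,,,,^@,,
,,,@@@,,
,,,@@,,,
,,,,,,,,
,,,,,,,,
10) ,,,,,,,,
,,,,,,,,
,,,<,@,,
,,,@@@,,
,,,@@,,,
,,,,,,,,
,,,,,,,,
11) ,,,,,,,,
,,,^,,,,
,,,@,@,,
,,,@@@,,
,,,@@,,,
,,,,,,,,
,,,,,,,,
12) ,,,,,,,,
,,,@>,,,
,,,@,@,,
,,,@@@,,
,,,@@,,,
,,,,,,,,
,,,,,,,,
13) ,,,,,,,,
,,,@@,,,
,,,@v@,,
,,,@@@,,
,,,@@,,,
,,,,,,,,
,,,,,,,,
14) ,,,,,,,,
,,,@@,,,
,,,<@@,,
,,,@@@,,
,,,@@,,,
,,,,,,,,
,,,,,,,,
15) ,,,,,,,,
,,,@@,,,
,,,,@@,,
,,,v@@,,
,,,@@,,,
,,,,,,,,
,,,,,,,,
16) ,,,,,,,,
,,,@@,,,
,,,,@@,,
,,,,>@,,
,,,@@,,,
,,,,,,,,
,,,,,,,,
17) ,,,,,,,,
,,,@@,,,
,,,,^@,,
,,,,,@,,
,,,@@,,,
,,,,,,,,
,,,,,,,,
18) ,,,,,,,,
,,,@@,,,
,,,<,@,,
,,,,,@,,
,,,@@,,,
,,,,,,,,
,,,,,,,,
19) ,,,,,,,,
,,,^@,,,
,,,@,@,,
,,,,,@,,
,,,@@,,,
,,,,,,,,
,,,,,,,,
20) ,,,,,,,,
,,<,@,,,
,,,@,@,,
,,,,,@,,
,,,@@,,,
,,,,,,,,
,,,,,,,,
21) ,,^,,,,,
,,@,@,,,
,,,@,@,,
,,,,,@,,
,,,@@,,,
,,,,,,,,
,,,,,,,,
22) ,,@>,,,,
,,@,@,,,
,,,@,@,,
,,,,,@,,
,,,@@,,,
,,,,,,,,
,,,,,,,,
23) ,,@@,,,,
,,@v@,,,
,,,@,@,,
,,,,,@,,
,,,@@,,,
,,,,,,,,
,,,,,,,,
24) ,,@@,,,,
,,<@@,,,
,,,@,@,,
,,,,,@,,
,,,@@,,,
,,,,,,,,
,,,,,,,,
25) ,,@@,,,,
,,,@@,,,
,,v@,@,,
,,,,,@,,
,,,@@,,,
,,,,,,,,
,,,,,,,,
26) ,,@@,,,,
,,,@@,,,
,<@@,@,,
,,,,,@,,
,,,@@,,,
,,,,,,,,
,,,,,,,,
27) ,,@@,,,,
,^,@@,,,
,@@@,@,,
,,,,,@,,
,,,@@,,,
,,,,,,,,
,,,,,,,,
28) ,,@@,,,,
,@>@@,,,
,@@@,@,,
,,,,,@,,
,,,@@,,,
,,,,,,,,
,,,,,,,,
29) ,,@@,,,,
,@@@@,,,
,@v@,@,,
,,,,,@,,
,,,@@,,,
,,,,,,,,
,,,,,,,,
30) ,,@@,,,,
,@@@@,,,
,@,>,@,,
,,,,,@,,
,,,@@,,,
,,,,,,,,
,,,,,,,,
31) ,,@@,,,,
,@@^@,,,
,@,,,@,,
,,,,,@,,
,,,@@,,,
,,,,,,,,
,,,,,,,,
32) ,,@@,,,,
,@<,@,,,
,@,,,@,,
,,,,,@,,
,,,@@,,,
,,,,,,,,
,,,,,,,,
33) ,,@@,,,,
,@,,@,,,
,@v,,@,,
,,,,,@,,
,,,@@,,,
,,,,,,,,
,,,,,,,,
34) ,,@@,,,,
,@,,@,,,
,<@,,@,,
,,,,,@,,
,,,@@,,,
,,,,,,,,
,,,,,,,,
35) ,,@@,,,,
,@,,@,,,
,,@,,@,,
,v,,,@,,
,,,@@,,,
,,,,,,,,
,,,,,,,,
36) ,,@@,,,,
,@,,@,,,
,,@,,@,,
<@,,,@,,
,,,@@,,,
,,,,,,,,
,,,,,,,,
37) ,,@@,,,,
,@,,@,,,
^,@,,@,,
@@,,,@,,
,,,@@,,,
,,,,,,,,
,,,,,,,,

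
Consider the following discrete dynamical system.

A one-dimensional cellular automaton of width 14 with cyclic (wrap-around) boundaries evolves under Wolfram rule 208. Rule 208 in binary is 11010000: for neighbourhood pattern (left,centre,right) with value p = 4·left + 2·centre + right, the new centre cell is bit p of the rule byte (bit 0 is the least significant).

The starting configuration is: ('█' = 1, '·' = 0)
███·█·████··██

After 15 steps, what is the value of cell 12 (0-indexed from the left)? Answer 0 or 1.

k=0  ███·█·████··██
k=1  ███····████··█
k=2  ████····████··
k=3  ·████····████·
k=4  ··████····████
k=5  █··████····███
k=6  ██··████····██
k=7  ███··████····█
k=8  ████··████····
k=9  ·████··████···
k=10  ··████··████··
k=11  ···████··████·
k=12  ····████··████
k=13  █····████··███
k=14  ██····████··██
k=15  ███····████··█

0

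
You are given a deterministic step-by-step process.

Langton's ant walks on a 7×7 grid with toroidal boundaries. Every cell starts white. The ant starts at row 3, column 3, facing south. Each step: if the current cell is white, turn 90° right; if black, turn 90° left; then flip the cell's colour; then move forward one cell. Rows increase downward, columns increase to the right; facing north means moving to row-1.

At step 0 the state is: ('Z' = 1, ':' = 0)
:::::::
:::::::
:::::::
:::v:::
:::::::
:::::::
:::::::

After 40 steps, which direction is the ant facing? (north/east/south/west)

south

gen 0: :::::::
:::::::
:::::::
:::v:::
:::::::
:::::::
:::::::
gen 1: :::::::
:::::::
:::::::
::<Z:::
:::::::
:::::::
:::::::
gen 2: :::::::
:::::::
::^::::
::ZZ:::
:::::::
:::::::
:::::::
gen 3: :::::::
:::::::
::Z>:::
::ZZ:::
:::::::
:::::::
:::::::
gen 4: :::::::
:::::::
::ZZ:::
::Zv:::
:::::::
:::::::
:::::::
gen 5: :::::::
:::::::
::ZZ:::
::Z:>::
:::::::
:::::::
:::::::
gen 6: :::::::
:::::::
::ZZ:::
::Z:Z::
::::v::
:::::::
:::::::
gen 7: :::::::
:::::::
::ZZ:::
::Z:Z::
:::<Z::
:::::::
:::::::
gen 8: :::::::
:::::::
::ZZ:::
::Z^Z::
:::ZZ::
:::::::
:::::::
gen 9: :::::::
:::::::
::ZZ:::
::ZZ>::
:::ZZ::
:::::::
:::::::
gen 10: :::::::
:::::::
::ZZ^::
::ZZ:::
:::ZZ::
:::::::
:::::::
gen 11: :::::::
:::::::
::ZZZ>:
::ZZ:::
:::ZZ::
:::::::
:::::::
gen 12: :::::::
:::::::
::ZZZZ:
::ZZ:v:
:::ZZ::
:::::::
:::::::
gen 13: :::::::
:::::::
::ZZZZ:
::ZZ<Z:
:::ZZ::
:::::::
:::::::
gen 14: :::::::
:::::::
::ZZ^Z:
::ZZZZ:
:::ZZ::
:::::::
:::::::
gen 15: :::::::
:::::::
::Z<:Z:
::ZZZZ:
:::ZZ::
:::::::
:::::::
gen 16: :::::::
:::::::
::Z::Z:
::ZvZZ:
:::ZZ::
:::::::
:::::::
gen 17: :::::::
:::::::
::Z::Z:
::Z:>Z:
:::ZZ::
:::::::
:::::::
gen 18: :::::::
:::::::
::Z:^Z:
::Z::Z:
:::ZZ::
:::::::
:::::::
gen 19: :::::::
:::::::
::Z:Z>:
::Z::Z:
:::ZZ::
:::::::
:::::::
gen 20: :::::::
:::::^:
::Z:Z::
::Z::Z:
:::ZZ::
:::::::
:::::::
gen 21: :::::::
:::::Z>
::Z:Z::
::Z::Z:
:::ZZ::
:::::::
:::::::
gen 22: :::::::
:::::ZZ
::Z:Z:v
::Z::Z:
:::ZZ::
:::::::
:::::::
gen 23: :::::::
:::::ZZ
::Z:Z<Z
::Z::Z:
:::ZZ::
:::::::
:::::::
gen 24: :::::::
:::::^Z
::Z:ZZZ
::Z::Z:
:::ZZ::
:::::::
:::::::
gen 25: :::::::
::::<:Z
::Z:ZZZ
::Z::Z:
:::ZZ::
:::::::
:::::::
gen 26: ::::^::
::::Z:Z
::Z:ZZZ
::Z::Z:
:::ZZ::
:::::::
:::::::
gen 27: ::::Z>:
::::Z:Z
::Z:ZZZ
::Z::Z:
:::ZZ::
:::::::
:::::::
gen 28: ::::ZZ:
::::ZvZ
::Z:ZZZ
::Z::Z:
:::ZZ::
:::::::
:::::::
gen 29: ::::ZZ:
::::<ZZ
::Z:ZZZ
::Z::Z:
:::ZZ::
:::::::
:::::::
gen 30: ::::ZZ:
:::::ZZ
::Z:vZZ
::Z::Z:
:::ZZ::
:::::::
:::::::
gen 31: ::::ZZ:
:::::ZZ
::Z::>Z
::Z::Z:
:::ZZ::
:::::::
:::::::
gen 32: ::::ZZ:
:::::^Z
::Z:::Z
::Z::Z:
:::ZZ::
:::::::
:::::::
gen 33: ::::ZZ:
::::<:Z
::Z:::Z
::Z::Z:
:::ZZ::
:::::::
:::::::
gen 34: ::::^Z:
::::Z:Z
::Z:::Z
::Z::Z:
:::ZZ::
:::::::
:::::::
gen 35: :::<:Z:
::::Z:Z
::Z:::Z
::Z::Z:
:::ZZ::
:::::::
:::::::
gen 36: :::Z:Z:
::::Z:Z
::Z:::Z
::Z::Z:
:::ZZ::
:::::::
:::^:::
gen 37: :::Z:Z:
::::Z:Z
::Z:::Z
::Z::Z:
:::ZZ::
:::::::
:::Z>::
gen 38: :::ZvZ:
::::Z:Z
::Z:::Z
::Z::Z:
:::ZZ::
:::::::
:::ZZ::
gen 39: :::<ZZ:
::::Z:Z
::Z:::Z
::Z::Z:
:::ZZ::
:::::::
:::ZZ::
gen 40: ::::ZZ:
:::vZ:Z
::Z:::Z
::Z::Z:
:::ZZ::
:::::::
:::ZZ::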